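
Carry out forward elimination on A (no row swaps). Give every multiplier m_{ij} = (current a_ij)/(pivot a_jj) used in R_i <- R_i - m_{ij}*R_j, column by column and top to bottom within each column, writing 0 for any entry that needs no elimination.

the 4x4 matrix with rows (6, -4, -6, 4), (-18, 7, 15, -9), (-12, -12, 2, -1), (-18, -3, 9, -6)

Forward elimination:
R2 <- R2 - (-3)*R1:  [  0  -5  -3   3 ]
R3 <- R3 - (-2)*R1:  [   0  -20  -10    7 ]
R4 <- R4 - (-3)*R1:  [   0  -15   -9    6 ]
R3 <- R3 - (4)*R2:  [  0   0   2  -5 ]
R4 <- R4 - (3)*R2:  [  0   0   0  -3 ]
R4: entry in column 3 is already 0 -> m_{43} = 0 (no row operation needed)
Multipliers (in order of application): m_{21} = -3, m_{31} = -2, m_{41} = -3, m_{32} = 4, m_{42} = 3, m_{43} = 0

multipliers: -3, -2, -3, 4, 3, 0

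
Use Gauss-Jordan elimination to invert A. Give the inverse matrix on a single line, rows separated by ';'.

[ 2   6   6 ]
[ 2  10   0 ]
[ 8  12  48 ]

inverse = [10 -9/2 -5/4; -2 1 1/4; -7/6 1/2 1/6]

Gauss-Jordan on [A | I]:
R1 <- (1/2)*R1:  [   1    3    3  |  1/2    0    0 ]
R2 <- R2 - (2)*R1:  [  0   4  -6  |  -1   1   0 ]
R3 <- R3 - (8)*R1:  [   0  -12   24  |   -4    0    1 ]
R2 <- (1/4)*R2:  [    0     1  -3/2  |  -1/4   1/4     0 ]
R1 <- R1 - (3)*R2:  [    1     0  15/2  |   5/4  -3/4     0 ]
R3 <- R3 - (-12)*R2:  [  0   0   6  |  -7   3   1 ]
R3 <- (1/6)*R3:  [    0     0     1  |  -7/6   1/2   1/6 ]
R1 <- R1 - (15/2)*R3:  [    1     0     0  |    10  -9/2  -5/4 ]
R2 <- R2 - (-3/2)*R3:  [   0    1    0  |   -2    1  1/4 ]
Right block of [I | A^{-1}] is the inverse:
[   10  -9/2  -5/4 ]
[   -2     1   1/4 ]
[ -7/6   1/2   1/6 ]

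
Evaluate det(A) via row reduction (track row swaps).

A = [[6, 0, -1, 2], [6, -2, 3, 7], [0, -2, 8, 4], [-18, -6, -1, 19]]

Forward elimination:
R2 <- R2 - (1)*R1:  [  0  -2   4   5 ]
R4 <- R4 - (-3)*R1:  [  0  -6  -4  25 ]
R3 <- R3 - (1)*R2:  [  0   0   4  -1 ]
R4 <- R4 - (3)*R2:  [   0    0  -16   10 ]
R4 <- R4 - (-4)*R3:  [ 0  0  0  6 ]
Upper-triangular form:
[ 6   0  -1   2 ]
[ 0  -2   4   5 ]
[ 0   0   4  -1 ]
[ 0   0   0   6 ]
det(A) = (-1)^0 * (6) * (-2) * (4) * (6) = -288  (0 row swaps -> sign +1)

det(A) = -288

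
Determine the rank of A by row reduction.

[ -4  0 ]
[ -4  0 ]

rank(A) = 1

Row reduction:
R2 <- R2 - (1)*R1:  [ 0  0 ]
Row echelon form:
[ -4  0 ]
[  0  0 ]
Nonzero rows / pivot columns: 1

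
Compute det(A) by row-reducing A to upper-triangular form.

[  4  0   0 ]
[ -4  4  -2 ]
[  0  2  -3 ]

Forward elimination:
R2 <- R2 - (-1)*R1:  [  0   4  -2 ]
R3 <- R3 - (1/2)*R2:  [  0   0  -2 ]
Upper-triangular form:
[ 4  0   0 ]
[ 0  4  -2 ]
[ 0  0  -2 ]
det(A) = (-1)^0 * (4) * (4) * (-2) = -32  (0 row swaps -> sign +1)

det(A) = -32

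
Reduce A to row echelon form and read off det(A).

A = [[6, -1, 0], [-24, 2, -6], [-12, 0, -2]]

Forward elimination:
R2 <- R2 - (-4)*R1:  [  0  -2  -6 ]
R3 <- R3 - (-2)*R1:  [  0  -2  -2 ]
R3 <- R3 - (1)*R2:  [ 0  0  4 ]
Upper-triangular form:
[ 6  -1   0 ]
[ 0  -2  -6 ]
[ 0   0   4 ]
det(A) = (-1)^0 * (6) * (-2) * (4) = -48  (0 row swaps -> sign +1)

det(A) = -48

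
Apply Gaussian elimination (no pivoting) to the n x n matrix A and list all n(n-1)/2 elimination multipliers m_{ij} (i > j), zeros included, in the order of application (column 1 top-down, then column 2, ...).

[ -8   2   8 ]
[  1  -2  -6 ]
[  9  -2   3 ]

Forward elimination:
R2 <- R2 - (-1/8)*R1:  [    0  -7/4    -5 ]
R3 <- R3 - (-9/8)*R1:  [   0  1/4   12 ]
R3 <- R3 - (-1/7)*R2:  [    0     0  79/7 ]
Multipliers (in order of application): m_{21} = -1/8, m_{31} = -9/8, m_{32} = -1/7

multipliers: -1/8, -9/8, -1/7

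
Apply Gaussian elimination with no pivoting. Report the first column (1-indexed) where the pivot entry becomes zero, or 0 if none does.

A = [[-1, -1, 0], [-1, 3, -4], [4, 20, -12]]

first zero-pivot column = 0

Naive forward elimination:
R2 <- R2 - (1)*R1:  [  0   4  -4 ]
R3 <- R3 - (-4)*R1:  [   0   16  -12 ]
R3 <- R3 - (4)*R2:  [ 0  0  4 ]
All pivots nonzero; naive elimination completes without hitting a zero pivot.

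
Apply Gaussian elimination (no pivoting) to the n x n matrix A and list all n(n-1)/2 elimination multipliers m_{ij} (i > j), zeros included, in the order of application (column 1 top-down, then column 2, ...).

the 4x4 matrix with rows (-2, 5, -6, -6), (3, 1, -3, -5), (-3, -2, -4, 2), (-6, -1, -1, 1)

multipliers: -3/2, 3/2, 3, -19/17, -32/17, 95/143

Forward elimination:
R2 <- R2 - (-3/2)*R1:  [    0  17/2   -12   -14 ]
R3 <- R3 - (3/2)*R1:  [     0  -19/2      5     11 ]
R4 <- R4 - (3)*R1:  [   0  -16   17   19 ]
R3 <- R3 - (-19/17)*R2:  [       0        0  -143/17   -79/17 ]
R4 <- R4 - (-32/17)*R2:  [       0        0   -95/17  -125/17 ]
R4 <- R4 - (95/143)*R3:  [        0         0         0  -610/143 ]
Multipliers (in order of application): m_{21} = -3/2, m_{31} = 3/2, m_{41} = 3, m_{32} = -19/17, m_{42} = -32/17, m_{43} = 95/143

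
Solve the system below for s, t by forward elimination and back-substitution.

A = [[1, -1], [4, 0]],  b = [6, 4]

(1, -5)

Forward elimination on [A|b]:
R2 <- R2 - (4)*R1:  [   0    4  -20 ]
Row echelon form:
[ 1  -1  |    6 ]
[ 0   4  |  -20 ]
Back-substitution:
t = (-20) / 4 = -5
s = (6 - (-1)*(-5)) / 1 = 1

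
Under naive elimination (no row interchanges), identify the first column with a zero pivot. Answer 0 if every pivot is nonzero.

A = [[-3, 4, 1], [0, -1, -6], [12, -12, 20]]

Naive forward elimination:
R3 <- R3 - (-4)*R1:  [  0   4  24 ]
R3 <- R3 - (-4)*R2:  [ 0  0  0 ]
Matrix at this point:
[ -3   4   1 ]
[  0  -1  -6 ]
[  0   0   0 ]
Pivot entry (3,3) in the last row is zero and there are no rows below to swap with -> zero pivot in column 3 (A is singular).

first zero-pivot column = 3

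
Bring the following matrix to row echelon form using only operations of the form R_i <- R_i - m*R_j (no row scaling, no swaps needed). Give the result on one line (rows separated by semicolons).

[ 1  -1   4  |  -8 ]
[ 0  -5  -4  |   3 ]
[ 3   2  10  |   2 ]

REF = [1 -1 4 -8; 0 -5 -4 3; 0 0 -6 29]

Forward elimination:
R3 <- R3 - (3)*R1:  [  0   5  -2  26 ]
R3 <- R3 - (-1)*R2:  [  0   0  -6  29 ]
Row echelon form:
[ 1  -1   4  |  -8 ]
[ 0  -5  -4  |   3 ]
[ 0   0  -6  |  29 ]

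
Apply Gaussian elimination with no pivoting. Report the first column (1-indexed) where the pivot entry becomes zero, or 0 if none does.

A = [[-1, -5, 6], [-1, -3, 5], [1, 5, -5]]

first zero-pivot column = 0

Naive forward elimination:
R2 <- R2 - (1)*R1:  [  0   2  -1 ]
R3 <- R3 - (-1)*R1:  [ 0  0  1 ]
All pivots nonzero; naive elimination completes without hitting a zero pivot.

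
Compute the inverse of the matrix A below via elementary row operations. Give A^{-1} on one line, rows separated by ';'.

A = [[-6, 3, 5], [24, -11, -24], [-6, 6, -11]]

inverse = [265/24 21/8 -17/24; 17 4 -1; 13/4 3/4 -1/4]

Gauss-Jordan on [A | I]:
R1 <- (1/-6)*R1:  [    1  -1/2  -5/6  |  -1/6     0     0 ]
R2 <- R2 - (24)*R1:  [  0   1  -4  |   4   1   0 ]
R3 <- R3 - (-6)*R1:  [   0    3  -16  |   -1    0    1 ]
R1 <- R1 - (-1/2)*R2:  [     1      0  -17/6  |   11/6    1/2      0 ]
R3 <- R3 - (3)*R2:  [   0    0   -4  |  -13   -3    1 ]
R3 <- (1/-4)*R3:  [    0     0     1  |  13/4   3/4  -1/4 ]
R1 <- R1 - (-17/6)*R3:  [      1       0       0  |  265/24    21/8  -17/24 ]
R2 <- R2 - (-4)*R3:  [  0   1   0  |  17   4  -1 ]
Right block of [I | A^{-1}] is the inverse:
[ 265/24  21/8  -17/24 ]
[     17     4      -1 ]
[   13/4   3/4    -1/4 ]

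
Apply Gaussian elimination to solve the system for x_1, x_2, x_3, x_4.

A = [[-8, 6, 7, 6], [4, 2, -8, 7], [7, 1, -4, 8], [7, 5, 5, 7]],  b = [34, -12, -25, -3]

Forward elimination on [A|b]:
R2 <- R2 - (-1/2)*R1:  [    0     5  -9/2    10     5 ]
R3 <- R3 - (-7/8)*R1:  [    0  25/4  17/8  53/4  19/4 ]
R4 <- R4 - (-7/8)*R1:  [     0   41/4   89/8   49/4  107/4 ]
R3 <- R3 - (5/4)*R2:  [    0     0  31/4   3/4  -3/2 ]
R4 <- R4 - (41/20)*R2:  [      0       0  407/20   -33/4    33/2 ]
R4 <- R4 - (407/155)*R3:  [         0          0          0  -1584/155   3168/155 ]
Row echelon form:
[ -8  6     7          6  |        34 ]
[  0  5  -9/2         10  |         5 ]
[  0  0  31/4        3/4  |      -3/2 ]
[  0  0     0  -1584/155  |  3168/155 ]
Back-substitution:
x_4 = (3168/155) / (-1584/155) = -2
x_3 = (-3/2 - (3/4)*(-2)) / (31/4) = 0
x_2 = (5 - (-9/2)*(0) - (10)*(-2)) / 5 = 5
x_1 = (34 - (6)*(5) - (7)*(0) - (6)*(-2)) / -8 = -2

(-2, 5, 0, -2)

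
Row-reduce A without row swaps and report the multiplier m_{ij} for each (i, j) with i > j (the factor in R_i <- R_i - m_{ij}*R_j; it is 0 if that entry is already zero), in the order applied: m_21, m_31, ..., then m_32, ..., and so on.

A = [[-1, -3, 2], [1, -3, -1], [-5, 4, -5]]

multipliers: -1, 5, -19/6

Forward elimination:
R2 <- R2 - (-1)*R1:  [  0  -6   1 ]
R3 <- R3 - (5)*R1:  [   0   19  -15 ]
R3 <- R3 - (-19/6)*R2:  [     0      0  -71/6 ]
Multipliers (in order of application): m_{21} = -1, m_{31} = 5, m_{32} = -19/6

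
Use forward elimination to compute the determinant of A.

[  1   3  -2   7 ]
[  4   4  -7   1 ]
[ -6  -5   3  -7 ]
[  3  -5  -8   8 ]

det(A) = 2287

Forward elimination:
R2 <- R2 - (4)*R1:  [   0   -8    1  -27 ]
R3 <- R3 - (-6)*R1:  [  0  13  -9  35 ]
R4 <- R4 - (3)*R1:  [   0  -14   -2  -13 ]
R3 <- R3 - (-13/8)*R2:  [     0      0  -59/8  -71/8 ]
R4 <- R4 - (7/4)*R2:  [     0      0  -15/4  137/4 ]
R4 <- R4 - (30/59)*R3:  [       0        0        0  2287/59 ]
Upper-triangular form:
[ 1   3     -2        7 ]
[ 0  -8      1      -27 ]
[ 0   0  -59/8    -71/8 ]
[ 0   0      0  2287/59 ]
det(A) = (-1)^0 * (1) * (-8) * (-59/8) * (2287/59) = 2287  (0 row swaps -> sign +1)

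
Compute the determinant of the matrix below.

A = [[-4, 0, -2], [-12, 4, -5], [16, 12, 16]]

Forward elimination:
R2 <- R2 - (3)*R1:  [ 0  4  1 ]
R3 <- R3 - (-4)*R1:  [  0  12   8 ]
R3 <- R3 - (3)*R2:  [ 0  0  5 ]
Upper-triangular form:
[ -4  0  -2 ]
[  0  4   1 ]
[  0  0   5 ]
det(A) = (-1)^0 * (-4) * (4) * (5) = -80  (0 row swaps -> sign +1)

det(A) = -80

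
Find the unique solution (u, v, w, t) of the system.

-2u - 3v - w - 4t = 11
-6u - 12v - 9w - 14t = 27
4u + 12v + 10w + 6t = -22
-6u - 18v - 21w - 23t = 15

Forward elimination on [A|b]:
R2 <- R2 - (3)*R1:  [  0  -3  -6  -2  -6 ]
R3 <- R3 - (-2)*R1:  [  0   6   8  -2   0 ]
R4 <- R4 - (3)*R1:  [   0   -9  -18  -11  -18 ]
R3 <- R3 - (-2)*R2:  [   0    0   -4   -6  -12 ]
R4 <- R4 - (3)*R2:  [  0   0   0  -5   0 ]
Row echelon form:
[ -2  -3  -1  -4  |   11 ]
[  0  -3  -6  -2  |   -6 ]
[  0   0  -4  -6  |  -12 ]
[  0   0   0  -5  |    0 ]
Back-substitution:
t = (0) / -5 = 0
w = (-12 - (-6)*(0)) / -4 = 3
v = (-6 - (-6)*(3) - (-2)*(0)) / -3 = -4
u = (11 - (-3)*(-4) - (-1)*(3) - (-4)*(0)) / -2 = -1

(-1, -4, 3, 0)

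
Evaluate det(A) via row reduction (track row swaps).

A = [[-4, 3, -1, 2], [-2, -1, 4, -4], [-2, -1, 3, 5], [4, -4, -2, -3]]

det(A) = 422

Forward elimination:
R2 <- R2 - (1/2)*R1:  [    0  -5/2   9/2    -5 ]
R3 <- R3 - (1/2)*R1:  [    0  -5/2   7/2     4 ]
R4 <- R4 - (-1)*R1:  [  0  -1  -3  -1 ]
R3 <- R3 - (1)*R2:  [  0   0  -1   9 ]
R4 <- R4 - (2/5)*R2:  [     0      0  -24/5      1 ]
R4 <- R4 - (24/5)*R3:  [      0       0       0  -211/5 ]
Upper-triangular form:
[ -4     3   -1       2 ]
[  0  -5/2  9/2      -5 ]
[  0     0   -1       9 ]
[  0     0    0  -211/5 ]
det(A) = (-1)^0 * (-4) * (-5/2) * (-1) * (-211/5) = 422  (0 row swaps -> sign +1)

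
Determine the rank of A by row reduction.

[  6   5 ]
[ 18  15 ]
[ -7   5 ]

Row reduction:
R2 <- R2 - (3)*R1:  [ 0  0 ]
R3 <- R3 - (-7/6)*R1:  [    0  65/6 ]
R2 <-> R3   (pivot in column 2 was zero)
[ 6     5 ]
[ 0  65/6 ]
[ 0     0 ]
Row echelon form:
[ 6     5 ]
[ 0  65/6 ]
[ 0     0 ]
Nonzero rows / pivot columns: 2

rank(A) = 2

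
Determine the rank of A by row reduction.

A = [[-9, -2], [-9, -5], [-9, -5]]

rank(A) = 2

Row reduction:
R2 <- R2 - (1)*R1:  [  0  -3 ]
R3 <- R3 - (1)*R1:  [  0  -3 ]
R3 <- R3 - (1)*R2:  [ 0  0 ]
Row echelon form:
[ -9  -2 ]
[  0  -3 ]
[  0   0 ]
Nonzero rows / pivot columns: 2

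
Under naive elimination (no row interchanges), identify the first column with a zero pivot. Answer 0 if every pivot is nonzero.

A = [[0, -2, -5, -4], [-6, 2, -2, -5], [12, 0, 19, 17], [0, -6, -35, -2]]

Naive forward elimination:
Pivot entry (1,1) is zero but row 2 has -6 in column 1 -> naive elimination stops; a row interchange (e.g. R1 <-> R2) would be required here.

first zero-pivot column = 1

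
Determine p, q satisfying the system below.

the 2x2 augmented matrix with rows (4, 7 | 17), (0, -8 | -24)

Forward elimination on [A|b]:
Row echelon form:
[ 4   7  |   17 ]
[ 0  -8  |  -24 ]
Back-substitution:
q = (-24) / -8 = 3
p = (17 - (7)*(3)) / 4 = -1

(-1, 3)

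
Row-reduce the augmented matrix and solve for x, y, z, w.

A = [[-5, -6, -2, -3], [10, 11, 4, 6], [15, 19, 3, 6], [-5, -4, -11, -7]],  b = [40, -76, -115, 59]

Forward elimination on [A|b]:
R2 <- R2 - (-2)*R1:  [  0  -1   0   0   4 ]
R3 <- R3 - (-3)*R1:  [  0   1  -3  -3   5 ]
R4 <- R4 - (1)*R1:  [  0   2  -9  -4  19 ]
R3 <- R3 - (-1)*R2:  [  0   0  -3  -3   9 ]
R4 <- R4 - (-2)*R2:  [  0   0  -9  -4  27 ]
R4 <- R4 - (3)*R3:  [ 0  0  0  5  0 ]
Row echelon form:
[ -5  -6  -2  -3  |  40 ]
[  0  -1   0   0  |   4 ]
[  0   0  -3  -3  |   9 ]
[  0   0   0   5  |   0 ]
Back-substitution:
w = (0) / 5 = 0
z = (9 - (-3)*(0)) / -3 = -3
y = (4) / -1 = -4
x = (40 - (-6)*(-4) - (-2)*(-3) - (-3)*(0)) / -5 = -2

(-2, -4, -3, 0)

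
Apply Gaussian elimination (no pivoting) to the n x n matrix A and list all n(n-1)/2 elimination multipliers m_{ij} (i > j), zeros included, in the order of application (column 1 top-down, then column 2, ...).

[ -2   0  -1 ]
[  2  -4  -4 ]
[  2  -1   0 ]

Forward elimination:
R2 <- R2 - (-1)*R1:  [  0  -4  -5 ]
R3 <- R3 - (-1)*R1:  [  0  -1  -1 ]
R3 <- R3 - (1/4)*R2:  [   0    0  1/4 ]
Multipliers (in order of application): m_{21} = -1, m_{31} = -1, m_{32} = 1/4

multipliers: -1, -1, 1/4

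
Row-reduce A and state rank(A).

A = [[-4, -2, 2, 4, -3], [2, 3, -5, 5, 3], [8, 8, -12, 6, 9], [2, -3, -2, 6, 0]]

Row reduction:
R2 <- R2 - (-1/2)*R1:  [   0    2   -4    7  3/2 ]
R3 <- R3 - (-2)*R1:  [  0   4  -8  14   3 ]
R4 <- R4 - (-1/2)*R1:  [    0    -4    -1     8  -3/2 ]
R3 <- R3 - (2)*R2:  [ 0  0  0  0  0 ]
R4 <- R4 - (-2)*R2:  [   0    0   -9   22  3/2 ]
R3 <-> R4   (pivot in column 3 was zero)
[ -4  -2   2   4   -3 ]
[  0   2  -4   7  3/2 ]
[  0   0  -9  22  3/2 ]
[  0   0   0   0    0 ]
Row echelon form:
[ -4  -2   2   4   -3 ]
[  0   2  -4   7  3/2 ]
[  0   0  -9  22  3/2 ]
[  0   0   0   0    0 ]
Nonzero rows / pivot columns: 3

rank(A) = 3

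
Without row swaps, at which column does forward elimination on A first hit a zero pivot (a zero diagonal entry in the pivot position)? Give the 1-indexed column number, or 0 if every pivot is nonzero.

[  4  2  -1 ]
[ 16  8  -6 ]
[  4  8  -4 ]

first zero-pivot column = 2

Naive forward elimination:
R2 <- R2 - (4)*R1:  [  0   0  -2 ]
R3 <- R3 - (1)*R1:  [  0   6  -3 ]
Matrix at this point:
[ 4  2  -1 ]
[ 0  0  -2 ]
[ 0  6  -3 ]
Pivot entry (2,2) is zero but row 3 has 6 in column 2 -> naive elimination stops; a row interchange (e.g. R2 <-> R3) would be required here.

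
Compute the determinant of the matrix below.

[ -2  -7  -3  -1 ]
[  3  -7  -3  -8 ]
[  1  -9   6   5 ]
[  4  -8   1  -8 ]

Forward elimination:
R2 <- R2 - (-3/2)*R1:  [     0  -35/2  -15/2  -19/2 ]
R3 <- R3 - (-1/2)*R1:  [     0  -25/2    9/2    9/2 ]
R4 <- R4 - (-2)*R1:  [   0  -22   -5  -10 ]
R3 <- R3 - (5/7)*R2:  [    0     0  69/7  79/7 ]
R4 <- R4 - (44/35)*R2:  [     0      0   31/7  68/35 ]
R4 <- R4 - (31/69)*R3:  [         0          0          0  -1079/345 ]
Upper-triangular form:
[ -2     -7     -3         -1 ]
[  0  -35/2  -15/2      -19/2 ]
[  0      0   69/7       79/7 ]
[  0      0      0  -1079/345 ]
det(A) = (-1)^0 * (-2) * (-35/2) * (69/7) * (-1079/345) = -1079  (0 row swaps -> sign +1)

det(A) = -1079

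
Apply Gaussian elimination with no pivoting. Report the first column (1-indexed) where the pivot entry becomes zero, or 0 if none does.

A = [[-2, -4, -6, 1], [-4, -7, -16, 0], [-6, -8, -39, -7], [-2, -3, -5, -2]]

Naive forward elimination:
R2 <- R2 - (2)*R1:  [  0   1  -4  -2 ]
R3 <- R3 - (3)*R1:  [   0    4  -21  -10 ]
R4 <- R4 - (1)*R1:  [  0   1   1  -3 ]
R3 <- R3 - (4)*R2:  [  0   0  -5  -2 ]
R4 <- R4 - (1)*R2:  [  0   0   5  -1 ]
R4 <- R4 - (-1)*R3:  [  0   0   0  -3 ]
All pivots nonzero; naive elimination completes without hitting a zero pivot.

first zero-pivot column = 0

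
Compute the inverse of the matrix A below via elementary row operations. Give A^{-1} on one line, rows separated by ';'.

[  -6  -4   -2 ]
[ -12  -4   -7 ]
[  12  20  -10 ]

Gauss-Jordan on [A | I]:
R1 <- (1/-6)*R1:  [    1   2/3   1/3  |  -1/6     0     0 ]
R2 <- R2 - (-12)*R1:  [  0   4  -3  |  -2   1   0 ]
R3 <- R3 - (12)*R1:  [   0   12  -14  |    2    0    1 ]
R2 <- (1/4)*R2:  [    0     1  -3/4  |  -1/2   1/4     0 ]
R1 <- R1 - (2/3)*R2:  [    1     0   5/6  |   1/6  -1/6     0 ]
R3 <- R3 - (12)*R2:  [  0   0  -5  |   8  -3   1 ]
R3 <- (1/-5)*R3:  [    0     0     1  |  -8/5   3/5  -1/5 ]
R1 <- R1 - (5/6)*R3:  [    1     0     0  |   3/2  -2/3   1/6 ]
R2 <- R2 - (-3/4)*R3:  [      0       1       0  |  -17/10    7/10   -3/20 ]
Right block of [I | A^{-1}] is the inverse:
[    3/2  -2/3    1/6 ]
[ -17/10  7/10  -3/20 ]
[   -8/5   3/5   -1/5 ]

inverse = [3/2 -2/3 1/6; -17/10 7/10 -3/20; -8/5 3/5 -1/5]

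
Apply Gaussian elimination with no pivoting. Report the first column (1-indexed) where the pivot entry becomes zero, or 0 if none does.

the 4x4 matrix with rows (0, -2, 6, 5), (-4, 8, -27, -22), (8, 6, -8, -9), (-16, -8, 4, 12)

first zero-pivot column = 1

Naive forward elimination:
Pivot entry (1,1) is zero but row 2 has -4 in column 1 -> naive elimination stops; a row interchange (e.g. R1 <-> R2) would be required here.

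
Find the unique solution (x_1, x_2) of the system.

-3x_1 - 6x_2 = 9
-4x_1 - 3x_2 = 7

Forward elimination on [A|b]:
R2 <- R2 - (4/3)*R1:  [  0   5  -5 ]
Row echelon form:
[ -3  -6  |   9 ]
[  0   5  |  -5 ]
Back-substitution:
x_2 = (-5) / 5 = -1
x_1 = (9 - (-6)*(-1)) / -3 = -1

(-1, -1)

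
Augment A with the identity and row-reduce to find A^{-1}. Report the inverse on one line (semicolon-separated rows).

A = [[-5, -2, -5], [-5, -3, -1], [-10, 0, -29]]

Gauss-Jordan on [A | I]:
R1 <- (1/-5)*R1:  [    1   2/5     1  |  -1/5     0     0 ]
R2 <- R2 - (-5)*R1:  [  0  -1   4  |  -1   1   0 ]
R3 <- R3 - (-10)*R1:  [   0    4  -19  |   -2    0    1 ]
R2 <- (1/-1)*R2:  [  0   1  -4  |   1  -1   0 ]
R1 <- R1 - (2/5)*R2:  [    1     0  13/5  |  -3/5   2/5     0 ]
R3 <- R3 - (4)*R2:  [  0   0  -3  |  -6   4   1 ]
R3 <- (1/-3)*R3:  [    0     0     1  |     2  -4/3  -1/3 ]
R1 <- R1 - (13/5)*R3:  [     1      0      0  |  -29/5  58/15  13/15 ]
R2 <- R2 - (-4)*R3:  [     0      1      0  |      9  -19/3   -4/3 ]
Right block of [I | A^{-1}] is the inverse:
[ -29/5  58/15  13/15 ]
[     9  -19/3   -4/3 ]
[     2   -4/3   -1/3 ]

inverse = [-29/5 58/15 13/15; 9 -19/3 -4/3; 2 -4/3 -1/3]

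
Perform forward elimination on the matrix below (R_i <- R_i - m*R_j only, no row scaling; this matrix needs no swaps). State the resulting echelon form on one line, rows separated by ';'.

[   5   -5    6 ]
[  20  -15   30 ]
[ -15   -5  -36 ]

Forward elimination:
R2 <- R2 - (4)*R1:  [ 0  5  6 ]
R3 <- R3 - (-3)*R1:  [   0  -20  -18 ]
R3 <- R3 - (-4)*R2:  [ 0  0  6 ]
Row echelon form:
[ 5  -5  6 ]
[ 0   5  6 ]
[ 0   0  6 ]

REF = [5 -5 6; 0 5 6; 0 0 6]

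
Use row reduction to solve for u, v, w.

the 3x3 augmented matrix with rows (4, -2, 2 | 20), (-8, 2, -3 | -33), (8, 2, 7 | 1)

Forward elimination on [A|b]:
R2 <- R2 - (-2)*R1:  [  0  -2   1   7 ]
R3 <- R3 - (2)*R1:  [   0    6    3  -39 ]
R3 <- R3 - (-3)*R2:  [   0    0    6  -18 ]
Row echelon form:
[ 4  -2  2  |   20 ]
[ 0  -2  1  |    7 ]
[ 0   0  6  |  -18 ]
Back-substitution:
w = (-18) / 6 = -3
v = (7 - (1)*(-3)) / -2 = -5
u = (20 - (-2)*(-5) - (2)*(-3)) / 4 = 4

(4, -5, -3)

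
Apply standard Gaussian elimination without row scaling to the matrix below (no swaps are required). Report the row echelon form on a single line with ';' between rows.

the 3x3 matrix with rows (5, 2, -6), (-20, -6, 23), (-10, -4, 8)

REF = [5 2 -6; 0 2 -1; 0 0 -4]

Forward elimination:
R2 <- R2 - (-4)*R1:  [  0   2  -1 ]
R3 <- R3 - (-2)*R1:  [  0   0  -4 ]
Row echelon form:
[ 5  2  -6 ]
[ 0  2  -1 ]
[ 0  0  -4 ]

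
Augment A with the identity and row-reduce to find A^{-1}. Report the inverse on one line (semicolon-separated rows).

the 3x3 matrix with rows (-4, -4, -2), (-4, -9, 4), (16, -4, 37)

Gauss-Jordan on [A | I]:
R1 <- (1/-4)*R1:  [    1     1   1/2  |  -1/4     0     0 ]
R2 <- R2 - (-4)*R1:  [  0  -5   6  |  -1   1   0 ]
R3 <- R3 - (16)*R1:  [   0  -20   29  |    4    0    1 ]
R2 <- (1/-5)*R2:  [    0     1  -6/5  |   1/5  -1/5     0 ]
R1 <- R1 - (1)*R2:  [     1      0  17/10  |  -9/20    1/5      0 ]
R3 <- R3 - (-20)*R2:  [  0   0   5  |   8  -4   1 ]
R3 <- (1/5)*R3:  [    0     0     1  |   8/5  -4/5   1/5 ]
R1 <- R1 - (17/10)*R3:  [        1         0         0  |  -317/100     39/25    -17/50 ]
R2 <- R2 - (-6/5)*R3:  [      0       1       0  |   53/25  -29/25    6/25 ]
Right block of [I | A^{-1}] is the inverse:
[ -317/100   39/25  -17/50 ]
[    53/25  -29/25    6/25 ]
[      8/5    -4/5     1/5 ]

inverse = [-317/100 39/25 -17/50; 53/25 -29/25 6/25; 8/5 -4/5 1/5]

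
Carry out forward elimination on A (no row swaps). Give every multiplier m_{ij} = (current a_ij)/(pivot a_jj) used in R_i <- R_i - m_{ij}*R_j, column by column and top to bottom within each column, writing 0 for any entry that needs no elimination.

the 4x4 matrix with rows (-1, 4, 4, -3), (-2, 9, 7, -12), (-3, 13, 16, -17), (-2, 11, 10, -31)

multipliers: 2, 3, 2, 1, 3, 1

Forward elimination:
R2 <- R2 - (2)*R1:  [  0   1  -1  -6 ]
R3 <- R3 - (3)*R1:  [  0   1   4  -8 ]
R4 <- R4 - (2)*R1:  [   0    3    2  -25 ]
R3 <- R3 - (1)*R2:  [  0   0   5  -2 ]
R4 <- R4 - (3)*R2:  [  0   0   5  -7 ]
R4 <- R4 - (1)*R3:  [  0   0   0  -5 ]
Multipliers (in order of application): m_{21} = 2, m_{31} = 3, m_{41} = 2, m_{32} = 1, m_{42} = 3, m_{43} = 1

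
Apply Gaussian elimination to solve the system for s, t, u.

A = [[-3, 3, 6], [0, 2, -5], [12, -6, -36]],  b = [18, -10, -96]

Forward elimination on [A|b]:
R3 <- R3 - (-4)*R1:  [   0    6  -12  -24 ]
R3 <- R3 - (3)*R2:  [ 0  0  3  6 ]
Row echelon form:
[ -3  3   6  |   18 ]
[  0  2  -5  |  -10 ]
[  0  0   3  |    6 ]
Back-substitution:
u = (6) / 3 = 2
t = (-10 - (-5)*(2)) / 2 = 0
s = (18 - (3)*(0) - (6)*(2)) / -3 = -2

(-2, 0, 2)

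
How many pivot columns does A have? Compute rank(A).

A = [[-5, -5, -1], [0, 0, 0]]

Row reduction:
Row echelon form:
[ -5  -5  -1 ]
[  0   0   0 ]
Nonzero rows / pivot columns: 1

rank(A) = 1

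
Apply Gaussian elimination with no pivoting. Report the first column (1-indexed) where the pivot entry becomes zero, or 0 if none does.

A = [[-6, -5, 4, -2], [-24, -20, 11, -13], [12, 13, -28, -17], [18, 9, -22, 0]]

Naive forward elimination:
R2 <- R2 - (4)*R1:  [  0   0  -5  -5 ]
R3 <- R3 - (-2)*R1:  [   0    3  -20  -21 ]
R4 <- R4 - (-3)*R1:  [   0   -6  -10   -6 ]
Matrix at this point:
[ -6  -5    4   -2 ]
[  0   0   -5   -5 ]
[  0   3  -20  -21 ]
[  0  -6  -10   -6 ]
Pivot entry (2,2) is zero but row 3 has 3 in column 2 -> naive elimination stops; a row interchange (e.g. R2 <-> R3) would be required here.

first zero-pivot column = 2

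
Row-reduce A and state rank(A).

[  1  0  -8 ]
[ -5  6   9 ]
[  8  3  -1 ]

rank(A) = 3

Row reduction:
R2 <- R2 - (-5)*R1:  [   0    6  -31 ]
R3 <- R3 - (8)*R1:  [  0   3  63 ]
R3 <- R3 - (1/2)*R2:  [     0      0  157/2 ]
Row echelon form:
[ 1  0     -8 ]
[ 0  6    -31 ]
[ 0  0  157/2 ]
Nonzero rows / pivot columns: 3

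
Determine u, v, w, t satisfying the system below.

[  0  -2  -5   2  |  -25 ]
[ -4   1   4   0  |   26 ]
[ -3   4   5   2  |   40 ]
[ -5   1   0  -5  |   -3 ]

(-1, 2, 5, 2)

Forward elimination on [A|b]:
R1 <-> R2   (pivot in column 1 was zero)
[ -4   1   4   0   26 ]
[  0  -2  -5   2  -25 ]
[ -3   4   5   2   40 ]
[ -5   1   0  -5   -3 ]
R3 <- R3 - (3/4)*R1:  [    0  13/4     2     2  41/2 ]
R4 <- R4 - (5/4)*R1:  [     0   -1/4     -5     -5  -71/2 ]
R3 <- R3 - (-13/8)*R2:  [      0       0   -49/8    21/4  -161/8 ]
R4 <- R4 - (1/8)*R2:  [      0       0   -35/8   -21/4  -259/8 ]
R4 <- R4 - (5/7)*R3:  [   0    0    0   -9  -18 ]
Row echelon form:
[ -4   1      4     0  |      26 ]
[  0  -2     -5     2  |     -25 ]
[  0   0  -49/8  21/4  |  -161/8 ]
[  0   0      0    -9  |     -18 ]
Back-substitution:
t = (-18) / -9 = 2
w = (-161/8 - (21/4)*(2)) / (-49/8) = 5
v = (-25 - (-5)*(5) - (2)*(2)) / -2 = 2
u = (26 - (1)*(2) - (4)*(5)) / -4 = -1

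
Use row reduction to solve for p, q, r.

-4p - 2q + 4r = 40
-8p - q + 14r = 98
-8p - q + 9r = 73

(-3, -4, 5)

Forward elimination on [A|b]:
R2 <- R2 - (2)*R1:  [  0   3   6  18 ]
R3 <- R3 - (2)*R1:  [  0   3   1  -7 ]
R3 <- R3 - (1)*R2:  [   0    0   -5  -25 ]
Row echelon form:
[ -4  -2   4  |   40 ]
[  0   3   6  |   18 ]
[  0   0  -5  |  -25 ]
Back-substitution:
r = (-25) / -5 = 5
q = (18 - (6)*(5)) / 3 = -4
p = (40 - (-2)*(-4) - (4)*(5)) / -4 = -3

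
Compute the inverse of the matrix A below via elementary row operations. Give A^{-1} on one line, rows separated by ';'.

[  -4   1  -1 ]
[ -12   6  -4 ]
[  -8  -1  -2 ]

Gauss-Jordan on [A | I]:
R1 <- (1/-4)*R1:  [    1  -1/4   1/4  |  -1/4     0     0 ]
R2 <- R2 - (-12)*R1:  [  0   3  -1  |  -3   1   0 ]
R3 <- R3 - (-8)*R1:  [  0  -3   0  |  -2   0   1 ]
R2 <- (1/3)*R2:  [    0     1  -1/3  |    -1   1/3     0 ]
R1 <- R1 - (-1/4)*R2:  [    1     0   1/6  |  -1/2  1/12     0 ]
R3 <- R3 - (-3)*R2:  [  0   0  -1  |  -5   1   1 ]
R3 <- (1/-1)*R3:  [  0   0   1  |   5  -1  -1 ]
R1 <- R1 - (1/6)*R3:  [    1     0     0  |  -4/3   1/4   1/6 ]
R2 <- R2 - (-1/3)*R3:  [    0     1     0  |   2/3     0  -1/3 ]
Right block of [I | A^{-1}] is the inverse:
[ -4/3  1/4   1/6 ]
[  2/3    0  -1/3 ]
[    5   -1    -1 ]

inverse = [-4/3 1/4 1/6; 2/3 0 -1/3; 5 -1 -1]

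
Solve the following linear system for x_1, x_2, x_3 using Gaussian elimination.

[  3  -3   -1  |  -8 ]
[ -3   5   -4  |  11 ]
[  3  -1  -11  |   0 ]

(-4, -1, -1)

Forward elimination on [A|b]:
R2 <- R2 - (-1)*R1:  [  0   2  -5   3 ]
R3 <- R3 - (1)*R1:  [   0    2  -10    8 ]
R3 <- R3 - (1)*R2:  [  0   0  -5   5 ]
Row echelon form:
[ 3  -3  -1  |  -8 ]
[ 0   2  -5  |   3 ]
[ 0   0  -5  |   5 ]
Back-substitution:
x_3 = (5) / -5 = -1
x_2 = (3 - (-5)*(-1)) / 2 = -1
x_1 = (-8 - (-3)*(-1) - (-1)*(-1)) / 3 = -4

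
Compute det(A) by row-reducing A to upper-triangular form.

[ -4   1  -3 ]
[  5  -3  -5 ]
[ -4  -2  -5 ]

Forward elimination:
R2 <- R2 - (-5/4)*R1:  [     0   -7/4  -35/4 ]
R3 <- R3 - (1)*R1:  [  0  -3  -2 ]
R3 <- R3 - (12/7)*R2:  [  0   0  13 ]
Upper-triangular form:
[ -4     1     -3 ]
[  0  -7/4  -35/4 ]
[  0     0     13 ]
det(A) = (-1)^0 * (-4) * (-7/4) * (13) = 91  (0 row swaps -> sign +1)

det(A) = 91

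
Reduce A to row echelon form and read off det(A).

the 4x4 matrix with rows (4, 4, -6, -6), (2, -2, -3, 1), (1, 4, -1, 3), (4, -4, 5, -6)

det(A) = 1384

Forward elimination:
R2 <- R2 - (1/2)*R1:  [  0  -4   0   4 ]
R3 <- R3 - (1/4)*R1:  [   0    3  1/2  9/2 ]
R4 <- R4 - (1)*R1:  [  0  -8  11   0 ]
R3 <- R3 - (-3/4)*R2:  [    0     0   1/2  15/2 ]
R4 <- R4 - (2)*R2:  [  0   0  11  -8 ]
R4 <- R4 - (22)*R3:  [    0     0     0  -173 ]
Upper-triangular form:
[ 4   4   -6    -6 ]
[ 0  -4    0     4 ]
[ 0   0  1/2  15/2 ]
[ 0   0    0  -173 ]
det(A) = (-1)^0 * (4) * (-4) * (1/2) * (-173) = 1384  (0 row swaps -> sign +1)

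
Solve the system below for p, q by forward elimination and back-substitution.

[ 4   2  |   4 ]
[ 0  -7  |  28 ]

Forward elimination on [A|b]:
Row echelon form:
[ 4   2  |   4 ]
[ 0  -7  |  28 ]
Back-substitution:
q = (28) / -7 = -4
p = (4 - (2)*(-4)) / 4 = 3

(3, -4)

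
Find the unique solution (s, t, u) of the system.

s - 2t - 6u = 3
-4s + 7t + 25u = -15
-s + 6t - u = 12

Forward elimination on [A|b]:
R2 <- R2 - (-4)*R1:  [  0  -1   1  -3 ]
R3 <- R3 - (-1)*R1:  [  0   4  -7  15 ]
R3 <- R3 - (-4)*R2:  [  0   0  -3   3 ]
Row echelon form:
[ 1  -2  -6  |   3 ]
[ 0  -1   1  |  -3 ]
[ 0   0  -3  |   3 ]
Back-substitution:
u = (3) / -3 = -1
t = (-3 - (1)*(-1)) / -1 = 2
s = (3 - (-2)*(2) - (-6)*(-1)) / 1 = 1

(1, 2, -1)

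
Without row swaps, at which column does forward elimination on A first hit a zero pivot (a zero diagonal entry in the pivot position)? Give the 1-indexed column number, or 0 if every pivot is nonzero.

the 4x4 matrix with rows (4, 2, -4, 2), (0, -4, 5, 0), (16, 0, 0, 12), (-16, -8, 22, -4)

Naive forward elimination:
R3 <- R3 - (4)*R1:  [  0  -8  16   4 ]
R4 <- R4 - (-4)*R1:  [ 0  0  6  4 ]
R3 <- R3 - (2)*R2:  [ 0  0  6  4 ]
R4 <- R4 - (1)*R3:  [ 0  0  0  0 ]
Matrix at this point:
[ 4   2  -4  2 ]
[ 0  -4   5  0 ]
[ 0   0   6  4 ]
[ 0   0   0  0 ]
Pivot entry (4,4) in the last row is zero and there are no rows below to swap with -> zero pivot in column 4 (A is singular).

first zero-pivot column = 4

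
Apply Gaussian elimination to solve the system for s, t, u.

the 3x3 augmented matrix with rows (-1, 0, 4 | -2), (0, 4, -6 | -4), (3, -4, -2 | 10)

Forward elimination on [A|b]:
R3 <- R3 - (-3)*R1:  [  0  -4  10   4 ]
R3 <- R3 - (-1)*R2:  [ 0  0  4  0 ]
Row echelon form:
[ -1  0   4  |  -2 ]
[  0  4  -6  |  -4 ]
[  0  0   4  |   0 ]
Back-substitution:
u = (0) / 4 = 0
t = (-4 - (-6)*(0)) / 4 = -1
s = (-2 - (4)*(0)) / -1 = 2

(2, -1, 0)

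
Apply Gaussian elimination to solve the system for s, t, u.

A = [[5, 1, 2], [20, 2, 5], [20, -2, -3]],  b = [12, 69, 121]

(5, -3, -5)

Forward elimination on [A|b]:
R2 <- R2 - (4)*R1:  [  0  -2  -3  21 ]
R3 <- R3 - (4)*R1:  [   0   -6  -11   73 ]
R3 <- R3 - (3)*R2:  [  0   0  -2  10 ]
Row echelon form:
[ 5   1   2  |  12 ]
[ 0  -2  -3  |  21 ]
[ 0   0  -2  |  10 ]
Back-substitution:
u = (10) / -2 = -5
t = (21 - (-3)*(-5)) / -2 = -3
s = (12 - (1)*(-3) - (2)*(-5)) / 5 = 5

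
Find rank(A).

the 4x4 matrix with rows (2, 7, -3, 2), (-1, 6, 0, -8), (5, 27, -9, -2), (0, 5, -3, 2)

Row reduction:
R2 <- R2 - (-1/2)*R1:  [    0  19/2  -3/2    -7 ]
R3 <- R3 - (5/2)*R1:  [    0  19/2  -3/2    -7 ]
R3 <- R3 - (1)*R2:  [ 0  0  0  0 ]
R4 <- R4 - (10/19)*R2:  [      0       0  -42/19  108/19 ]
R3 <-> R4   (pivot in column 3 was zero)
[ 2     7      -3       2 ]
[ 0  19/2    -3/2      -7 ]
[ 0     0  -42/19  108/19 ]
[ 0     0       0       0 ]
Row echelon form:
[ 2     7      -3       2 ]
[ 0  19/2    -3/2      -7 ]
[ 0     0  -42/19  108/19 ]
[ 0     0       0       0 ]
Nonzero rows / pivot columns: 3

rank(A) = 3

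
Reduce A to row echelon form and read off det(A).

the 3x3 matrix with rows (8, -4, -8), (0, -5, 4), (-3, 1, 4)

det(A) = -24

Forward elimination:
R3 <- R3 - (-3/8)*R1:  [    0  -1/2     1 ]
R3 <- R3 - (1/10)*R2:  [   0    0  3/5 ]
Upper-triangular form:
[ 8  -4   -8 ]
[ 0  -5    4 ]
[ 0   0  3/5 ]
det(A) = (-1)^0 * (8) * (-5) * (3/5) = -24  (0 row swaps -> sign +1)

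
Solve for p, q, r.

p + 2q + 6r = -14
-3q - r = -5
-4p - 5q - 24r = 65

(4, 3, -4)

Forward elimination on [A|b]:
R3 <- R3 - (-4)*R1:  [ 0  3  0  9 ]
R3 <- R3 - (-1)*R2:  [  0   0  -1   4 ]
Row echelon form:
[ 1   2   6  |  -14 ]
[ 0  -3  -1  |   -5 ]
[ 0   0  -1  |    4 ]
Back-substitution:
r = (4) / -1 = -4
q = (-5 - (-1)*(-4)) / -3 = 3
p = (-14 - (2)*(3) - (6)*(-4)) / 1 = 4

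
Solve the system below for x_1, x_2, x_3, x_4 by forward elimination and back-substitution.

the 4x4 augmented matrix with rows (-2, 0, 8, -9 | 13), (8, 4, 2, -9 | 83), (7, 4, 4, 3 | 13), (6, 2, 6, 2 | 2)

Forward elimination on [A|b]:
R2 <- R2 - (-4)*R1:  [   0    4   34  -45  135 ]
R3 <- R3 - (-7/2)*R1:  [     0      4     32  -57/2  117/2 ]
R4 <- R4 - (-3)*R1:  [   0    2   30  -25   41 ]
R3 <- R3 - (1)*R2:  [      0       0      -2    33/2  -153/2 ]
R4 <- R4 - (1/2)*R2:  [     0      0     13   -5/2  -53/2 ]
R4 <- R4 - (-13/2)*R3:  [       0        0        0    419/4  -2095/4 ]
Row echelon form:
[ -2  0   8     -9  |       13 ]
[  0  4  34    -45  |      135 ]
[  0  0  -2   33/2  |   -153/2 ]
[  0  0   0  419/4  |  -2095/4 ]
Back-substitution:
x_4 = (-2095/4) / (419/4) = -5
x_3 = (-153/2 - (33/2)*(-5)) / -2 = -3
x_2 = (135 - (34)*(-3) - (-45)*(-5)) / 4 = 3
x_1 = (13 - (8)*(-3) - (-9)*(-5)) / -2 = 4

(4, 3, -3, -5)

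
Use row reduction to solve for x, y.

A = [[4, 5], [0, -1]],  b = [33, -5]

Forward elimination on [A|b]:
Row echelon form:
[ 4   5  |  33 ]
[ 0  -1  |  -5 ]
Back-substitution:
y = (-5) / -1 = 5
x = (33 - (5)*(5)) / 4 = 2

(2, 5)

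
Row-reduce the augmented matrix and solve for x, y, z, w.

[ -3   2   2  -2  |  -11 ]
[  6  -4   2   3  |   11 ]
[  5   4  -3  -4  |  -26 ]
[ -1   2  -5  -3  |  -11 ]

Forward elimination on [A|b]:
R2 <- R2 - (-2)*R1:  [   0    0    6   -1  -11 ]
R3 <- R3 - (-5/3)*R1:  [      0    22/3     1/3   -22/3  -133/3 ]
R4 <- R4 - (1/3)*R1:  [     0    4/3  -17/3   -7/3  -22/3 ]
R2 <-> R3   (pivot in column 2 was zero)
[ -3     2      2     -2     -11 ]
[  0  22/3    1/3  -22/3  -133/3 ]
[  0     0      6     -1     -11 ]
[  0   4/3  -17/3   -7/3   -22/3 ]
R4 <- R4 - (2/11)*R2:  [      0       0  -63/11      -1    8/11 ]
R4 <- R4 - (-21/22)*R3:  [       0        0        0   -43/22  -215/22 ]
Row echelon form:
[ -3     2    2      -2  |      -11 ]
[  0  22/3  1/3   -22/3  |   -133/3 ]
[  0     0    6      -1  |      -11 ]
[  0     0    0  -43/22  |  -215/22 ]
Back-substitution:
w = (-215/22) / (-43/22) = 5
z = (-11 - (-1)*(5)) / 6 = -1
y = (-133/3 - (1/3)*(-1) - (-22/3)*(5)) / (22/3) = -1
x = (-11 - (2)*(-1) - (2)*(-1) - (-2)*(5)) / -3 = -1

(-1, -1, -1, 5)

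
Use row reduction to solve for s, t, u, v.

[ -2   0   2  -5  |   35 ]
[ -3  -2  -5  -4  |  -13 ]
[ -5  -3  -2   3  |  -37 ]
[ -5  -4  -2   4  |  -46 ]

Forward elimination on [A|b]:
R2 <- R2 - (3/2)*R1:  [      0      -2      -8     7/2  -131/2 ]
R3 <- R3 - (5/2)*R1:  [      0      -3      -7    31/2  -249/2 ]
R4 <- R4 - (5/2)*R1:  [      0      -4      -7    33/2  -267/2 ]
R3 <- R3 - (3/2)*R2:  [      0       0       5    41/4  -105/4 ]
R4 <- R4 - (2)*R2:  [    0     0     9  19/2  -5/2 ]
R4 <- R4 - (9/5)*R3:  [       0        0        0  -179/20    179/4 ]
Row echelon form:
[ -2   0   2       -5  |      35 ]
[  0  -2  -8      7/2  |  -131/2 ]
[  0   0   5     41/4  |  -105/4 ]
[  0   0   0  -179/20  |   179/4 ]
Back-substitution:
v = (179/4) / (-179/20) = -5
u = (-105/4 - (41/4)*(-5)) / 5 = 5
t = (-131/2 - (-8)*(5) - (7/2)*(-5)) / -2 = 4
s = (35 - (2)*(5) - (-5)*(-5)) / -2 = 0

(0, 4, 5, -5)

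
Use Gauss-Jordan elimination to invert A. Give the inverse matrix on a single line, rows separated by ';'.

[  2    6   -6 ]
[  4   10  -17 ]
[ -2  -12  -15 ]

inverse = [-59/4 27/4 -7/4; 47/12 -7/4 5/12; -7/6 1/2 -1/6]

Gauss-Jordan on [A | I]:
R1 <- (1/2)*R1:  [   1    3   -3  |  1/2    0    0 ]
R2 <- R2 - (4)*R1:  [  0  -2  -5  |  -2   1   0 ]
R3 <- R3 - (-2)*R1:  [   0   -6  -21  |    1    0    1 ]
R2 <- (1/-2)*R2:  [    0     1   5/2  |     1  -1/2     0 ]
R1 <- R1 - (3)*R2:  [     1      0  -21/2  |   -5/2    3/2      0 ]
R3 <- R3 - (-6)*R2:  [  0   0  -6  |   7  -3   1 ]
R3 <- (1/-6)*R3:  [    0     0     1  |  -7/6   1/2  -1/6 ]
R1 <- R1 - (-21/2)*R3:  [     1      0      0  |  -59/4   27/4   -7/4 ]
R2 <- R2 - (5/2)*R3:  [     0      1      0  |  47/12   -7/4   5/12 ]
Right block of [I | A^{-1}] is the inverse:
[ -59/4  27/4  -7/4 ]
[ 47/12  -7/4  5/12 ]
[  -7/6   1/2  -1/6 ]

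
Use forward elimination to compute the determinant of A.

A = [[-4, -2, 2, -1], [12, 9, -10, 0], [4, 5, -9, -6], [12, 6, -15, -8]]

Forward elimination:
R2 <- R2 - (-3)*R1:  [  0   3  -4  -3 ]
R3 <- R3 - (-1)*R1:  [  0   3  -7  -7 ]
R4 <- R4 - (-3)*R1:  [   0    0   -9  -11 ]
R3 <- R3 - (1)*R2:  [  0   0  -3  -4 ]
R4 <- R4 - (3)*R3:  [ 0  0  0  1 ]
Upper-triangular form:
[ -4  -2   2  -1 ]
[  0   3  -4  -3 ]
[  0   0  -3  -4 ]
[  0   0   0   1 ]
det(A) = (-1)^0 * (-4) * (3) * (-3) * (1) = 36  (0 row swaps -> sign +1)

det(A) = 36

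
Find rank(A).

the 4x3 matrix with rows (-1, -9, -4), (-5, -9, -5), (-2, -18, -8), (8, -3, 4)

rank(A) = 3

Row reduction:
R2 <- R2 - (5)*R1:  [  0  36  15 ]
R3 <- R3 - (2)*R1:  [ 0  0  0 ]
R4 <- R4 - (-8)*R1:  [   0  -75  -28 ]
R4 <- R4 - (-25/12)*R2:  [    0     0  13/4 ]
R3 <-> R4   (pivot in column 3 was zero)
[ -1  -9    -4 ]
[  0  36    15 ]
[  0   0  13/4 ]
[  0   0     0 ]
Row echelon form:
[ -1  -9    -4 ]
[  0  36    15 ]
[  0   0  13/4 ]
[  0   0     0 ]
Nonzero rows / pivot columns: 3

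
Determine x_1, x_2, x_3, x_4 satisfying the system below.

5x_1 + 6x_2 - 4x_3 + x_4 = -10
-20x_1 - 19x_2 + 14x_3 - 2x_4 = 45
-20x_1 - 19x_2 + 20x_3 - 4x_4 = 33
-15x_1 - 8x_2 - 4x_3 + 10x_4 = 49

Forward elimination on [A|b]:
R2 <- R2 - (-4)*R1:  [  0   5  -2   2   5 ]
R3 <- R3 - (-4)*R1:  [  0   5   4   0  -7 ]
R4 <- R4 - (-3)*R1:  [   0   10  -16   13   19 ]
R3 <- R3 - (1)*R2:  [   0    0    6   -2  -12 ]
R4 <- R4 - (2)*R2:  [   0    0  -12    9    9 ]
R4 <- R4 - (-2)*R3:  [   0    0    0    5  -15 ]
Row echelon form:
[ 5  6  -4   1  |  -10 ]
[ 0  5  -2   2  |    5 ]
[ 0  0   6  -2  |  -12 ]
[ 0  0   0   5  |  -15 ]
Back-substitution:
x_4 = (-15) / 5 = -3
x_3 = (-12 - (-2)*(-3)) / 6 = -3
x_2 = (5 - (-2)*(-3) - (2)*(-3)) / 5 = 1
x_1 = (-10 - (6)*(1) - (-4)*(-3) - (1)*(-3)) / 5 = -5

(-5, 1, -3, -3)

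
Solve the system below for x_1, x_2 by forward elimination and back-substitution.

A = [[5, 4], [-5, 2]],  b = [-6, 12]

(-2, 1)

Forward elimination on [A|b]:
R2 <- R2 - (-1)*R1:  [ 0  6  6 ]
Row echelon form:
[ 5  4  |  -6 ]
[ 0  6  |   6 ]
Back-substitution:
x_2 = (6) / 6 = 1
x_1 = (-6 - (4)*(1)) / 5 = -2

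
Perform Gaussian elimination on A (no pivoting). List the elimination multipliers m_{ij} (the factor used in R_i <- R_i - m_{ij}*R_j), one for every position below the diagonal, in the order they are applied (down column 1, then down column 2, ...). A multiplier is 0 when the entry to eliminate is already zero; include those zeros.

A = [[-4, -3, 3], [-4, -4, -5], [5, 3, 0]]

Forward elimination:
R2 <- R2 - (1)*R1:  [  0  -1  -8 ]
R3 <- R3 - (-5/4)*R1:  [    0  -3/4  15/4 ]
R3 <- R3 - (3/4)*R2:  [    0     0  39/4 ]
Multipliers (in order of application): m_{21} = 1, m_{31} = -5/4, m_{32} = 3/4

multipliers: 1, -5/4, 3/4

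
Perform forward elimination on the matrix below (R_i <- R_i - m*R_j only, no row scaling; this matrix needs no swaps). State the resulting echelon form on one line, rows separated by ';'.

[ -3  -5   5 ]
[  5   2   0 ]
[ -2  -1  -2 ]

REF = [-3 -5 5; 0 -19/3 25/3; 0 0 -43/19]

Forward elimination:
R2 <- R2 - (-5/3)*R1:  [     0  -19/3   25/3 ]
R3 <- R3 - (2/3)*R1:  [     0    7/3  -16/3 ]
R3 <- R3 - (-7/19)*R2:  [      0       0  -43/19 ]
Row echelon form:
[ -3     -5       5 ]
[  0  -19/3    25/3 ]
[  0      0  -43/19 ]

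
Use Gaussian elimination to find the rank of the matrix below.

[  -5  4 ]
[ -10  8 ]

Row reduction:
R2 <- R2 - (2)*R1:  [ 0  0 ]
Row echelon form:
[ -5  4 ]
[  0  0 ]
Nonzero rows / pivot columns: 1

rank(A) = 1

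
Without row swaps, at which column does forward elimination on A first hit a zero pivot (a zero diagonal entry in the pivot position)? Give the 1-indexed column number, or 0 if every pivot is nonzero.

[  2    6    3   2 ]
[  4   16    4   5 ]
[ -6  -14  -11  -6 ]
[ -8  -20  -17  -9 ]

first zero-pivot column = 3

Naive forward elimination:
R2 <- R2 - (2)*R1:  [  0   4  -2   1 ]
R3 <- R3 - (-3)*R1:  [  0   4  -2   0 ]
R4 <- R4 - (-4)*R1:  [  0   4  -5  -1 ]
R3 <- R3 - (1)*R2:  [  0   0   0  -1 ]
R4 <- R4 - (1)*R2:  [  0   0  -3  -2 ]
Matrix at this point:
[ 2  6   3   2 ]
[ 0  4  -2   1 ]
[ 0  0   0  -1 ]
[ 0  0  -3  -2 ]
Pivot entry (3,3) is zero but row 4 has -3 in column 3 -> naive elimination stops; a row interchange (e.g. R3 <-> R4) would be required here.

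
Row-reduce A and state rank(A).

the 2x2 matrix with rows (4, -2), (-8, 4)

Row reduction:
R2 <- R2 - (-2)*R1:  [ 0  0 ]
Row echelon form:
[ 4  -2 ]
[ 0   0 ]
Nonzero rows / pivot columns: 1

rank(A) = 1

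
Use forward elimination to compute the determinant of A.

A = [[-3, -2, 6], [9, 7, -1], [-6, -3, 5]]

Forward elimination:
R2 <- R2 - (-3)*R1:  [  0   1  17 ]
R3 <- R3 - (2)*R1:  [  0   1  -7 ]
R3 <- R3 - (1)*R2:  [   0    0  -24 ]
Upper-triangular form:
[ -3  -2    6 ]
[  0   1   17 ]
[  0   0  -24 ]
det(A) = (-1)^0 * (-3) * (1) * (-24) = 72  (0 row swaps -> sign +1)

det(A) = 72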